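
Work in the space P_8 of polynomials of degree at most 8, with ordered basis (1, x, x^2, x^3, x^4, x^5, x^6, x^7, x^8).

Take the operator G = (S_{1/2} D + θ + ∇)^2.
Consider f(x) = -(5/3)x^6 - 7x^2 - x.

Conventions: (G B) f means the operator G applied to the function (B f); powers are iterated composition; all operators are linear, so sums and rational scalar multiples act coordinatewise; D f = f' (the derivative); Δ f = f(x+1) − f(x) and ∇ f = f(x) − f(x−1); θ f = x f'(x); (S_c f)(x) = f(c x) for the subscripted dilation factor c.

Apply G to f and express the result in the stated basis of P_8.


D f = -10x^5 - 14x - 1
S_{1/2} D f = -(5/16)x^5 - 7x - 1
θ f = -10x^6 - 14x^2 - x
∇ f = -10x^5 + 25x^4 - (100/3)x^3 + 25x^2 - 24x + 23/3
(S_{1/2} D + θ + ∇) f = -10x^6 - (165/16)x^5 + 25x^4 - (100/3)x^3 + 11x^2 - 32x + 20/3
D (S_{1/2} D + θ + ∇) f = -60x^5 - (825/16)x^4 + 100x^3 - 100x^2 + 22x - 32
S_{1/2} D (S_{1/2} D + θ + ∇) f = -(15/8)x^5 - (825/256)x^4 + (25/2)x^3 - 25x^2 + 11x - 32
θ (S_{1/2} D + θ + ∇) f = -60x^6 - (825/16)x^5 + 100x^4 - 100x^3 + 22x^2 - 32x
∇ (S_{1/2} D + θ + ∇) f = -60x^5 + (1575/16)x^4 + (25/8)x^3 - (1625/8)x^2 + (3417/16)x - 4879/48
(S_{1/2} D + θ + ∇) (S_{1/2} D + θ + ∇) f = -60x^6 - (1815/16)x^5 + (49975/256)x^4 - (675/8)x^3 - (1649/8)x^2 + (3081/16)x - 6415/48

g(x) = -60x^6 - (1815/16)x^5 + (49975/256)x^4 - (675/8)x^3 - (1649/8)x^2 + (3081/16)x - 6415/48


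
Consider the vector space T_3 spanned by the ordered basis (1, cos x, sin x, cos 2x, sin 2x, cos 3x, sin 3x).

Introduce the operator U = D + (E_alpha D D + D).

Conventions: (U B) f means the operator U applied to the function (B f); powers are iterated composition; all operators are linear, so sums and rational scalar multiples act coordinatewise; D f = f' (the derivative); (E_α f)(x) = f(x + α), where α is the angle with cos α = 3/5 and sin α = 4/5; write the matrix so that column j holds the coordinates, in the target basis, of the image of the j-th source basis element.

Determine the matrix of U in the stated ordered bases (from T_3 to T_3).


the matrix is [[0, 0, 0, 0, 0, 0, 0]; [0, -3/5, 6/5, 0, 0, 0, 0]; [0, -6/5, -3/5, 0, 0, 0, 0]; [0, 0, 0, 28/25, 4/25, 0, 0]; [0, 0, 0, -4/25, 28/25, 0, 0]; [0, 0, 0, 0, 0, 1053/125, 354/125]; [0, 0, 0, 0, 0, -354/125, 1053/125]] (rows listed top to bottom)

image of 1: 0
image of cos x: -(3/5)cos x - (6/5)sin x
image of sin x: (6/5)cos x - (3/5)sin x
image of cos 2x: (28/25)cos 2x - (4/25)sin 2x
image of sin 2x: (4/25)cos 2x + (28/25)sin 2x
image of cos 3x: (1053/125)cos 3x - (354/125)sin 3x
image of sin 3x: (354/125)cos 3x + (1053/125)sin 3x
each image's coordinates form column j of the matrix


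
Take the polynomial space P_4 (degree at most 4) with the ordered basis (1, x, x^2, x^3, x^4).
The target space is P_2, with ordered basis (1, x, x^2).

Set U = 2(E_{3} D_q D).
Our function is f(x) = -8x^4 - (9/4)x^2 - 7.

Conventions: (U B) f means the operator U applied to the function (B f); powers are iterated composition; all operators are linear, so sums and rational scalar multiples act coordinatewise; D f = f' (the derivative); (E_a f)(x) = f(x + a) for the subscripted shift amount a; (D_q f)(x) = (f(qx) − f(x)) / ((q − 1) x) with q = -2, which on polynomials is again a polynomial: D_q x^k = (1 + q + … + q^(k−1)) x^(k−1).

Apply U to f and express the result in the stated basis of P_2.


D f = -32x^3 - (9/2)x
D_q D f = -96x^2 - 9/2
E_{3} D_q D f = -96x^2 - 576x - 1737/2
(2(E_{3} D_q D)) f = -192x^2 - 1152x - 1737

the result is g(x) = -192x^2 - 1152x - 1737


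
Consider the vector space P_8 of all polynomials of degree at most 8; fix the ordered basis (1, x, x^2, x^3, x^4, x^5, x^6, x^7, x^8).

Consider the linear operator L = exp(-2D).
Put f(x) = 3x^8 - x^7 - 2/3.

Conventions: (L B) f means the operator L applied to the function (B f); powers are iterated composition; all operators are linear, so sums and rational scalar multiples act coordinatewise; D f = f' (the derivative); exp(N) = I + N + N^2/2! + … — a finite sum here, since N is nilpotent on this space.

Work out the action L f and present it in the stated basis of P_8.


the result is g(x) = 3x^8 - 49x^7 + 350x^6 - 1428x^5 + 3640x^4 - 5936x^3 + 6048x^2 - 3520x + 2686/3

order-1 term: -48x^7 + 14x^6
order-2 term: 336x^6 - 84x^5
order-3 term: -1344x^5 + 280x^4
order-4 term: 3360x^4 - 560x^3
order-5 term: -5376x^3 + 672x^2
order-6 term: 5376x^2 - 448x
order-7 term: -3072x + 128
order-8 term: 768
the series for exp(-2D) f terminates at order 8
exp(-2D) f = 3x^8 - 49x^7 + 350x^6 - 1428x^5 + 3640x^4 - 5936x^3 + 6048x^2 - 3520x + 2686/3


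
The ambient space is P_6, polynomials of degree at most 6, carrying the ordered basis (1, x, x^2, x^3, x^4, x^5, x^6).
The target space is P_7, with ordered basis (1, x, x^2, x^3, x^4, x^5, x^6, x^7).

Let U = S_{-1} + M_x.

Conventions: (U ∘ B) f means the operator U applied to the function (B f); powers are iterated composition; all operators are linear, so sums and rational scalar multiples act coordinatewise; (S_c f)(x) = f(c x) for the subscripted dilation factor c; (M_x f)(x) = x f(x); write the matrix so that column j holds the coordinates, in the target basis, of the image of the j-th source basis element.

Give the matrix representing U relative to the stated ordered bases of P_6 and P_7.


image of 1: x + 1
image of x: x^2 - x
image of x^2: x^3 + x^2
image of x^3: x^4 - x^3
image of x^4: x^5 + x^4
image of x^5: x^6 - x^5
image of x^6: x^7 + x^6
each image's coordinates form column j of the matrix

the matrix is [[1, 0, 0, 0, 0, 0, 0]; [1, -1, 0, 0, 0, 0, 0]; [0, 1, 1, 0, 0, 0, 0]; [0, 0, 1, -1, 0, 0, 0]; [0, 0, 0, 1, 1, 0, 0]; [0, 0, 0, 0, 1, -1, 0]; [0, 0, 0, 0, 0, 1, 1]; [0, 0, 0, 0, 0, 0, 1]] (rows listed top to bottom)


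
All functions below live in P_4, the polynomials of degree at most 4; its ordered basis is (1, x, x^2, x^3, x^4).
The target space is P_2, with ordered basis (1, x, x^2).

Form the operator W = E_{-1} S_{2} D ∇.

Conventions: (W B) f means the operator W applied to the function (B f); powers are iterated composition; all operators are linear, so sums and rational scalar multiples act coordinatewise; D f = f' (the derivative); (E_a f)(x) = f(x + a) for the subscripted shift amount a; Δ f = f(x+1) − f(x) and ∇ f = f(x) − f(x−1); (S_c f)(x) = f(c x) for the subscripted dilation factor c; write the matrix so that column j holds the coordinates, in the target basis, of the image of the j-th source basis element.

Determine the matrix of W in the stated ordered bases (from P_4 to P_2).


the matrix is [[0, 0, 2, -15, 76]; [0, 0, 0, 12, -120]; [0, 0, 0, 0, 48]] (rows listed top to bottom)

image of 1: 0
image of x: 0
image of x^2: 2
image of x^3: 12x - 15
image of x^4: 48x^2 - 120x + 76
each image's coordinates form column j of the matrix


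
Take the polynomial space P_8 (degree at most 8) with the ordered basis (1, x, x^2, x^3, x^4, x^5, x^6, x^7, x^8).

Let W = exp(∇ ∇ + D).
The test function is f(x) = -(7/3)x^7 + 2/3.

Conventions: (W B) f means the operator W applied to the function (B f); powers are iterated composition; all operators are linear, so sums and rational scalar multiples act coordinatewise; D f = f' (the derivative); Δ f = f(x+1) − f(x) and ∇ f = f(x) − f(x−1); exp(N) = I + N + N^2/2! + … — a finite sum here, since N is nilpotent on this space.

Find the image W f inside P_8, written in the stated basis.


order-1 term: -(49/3)x^6 - 98x^5 + 490x^4 - (3430/3)x^3 + 1470x^2 - (3038/3)x + 294
order-2 term: -49x^5 - 490x^4 + 980x^3 + 2450x^2 - 9800x + 26362/3
order-3 term: -(245/3)x^4 - 980x^3 + 6370x - 5390
order-4 term: -(245/3)x^3 - 980x^2 - 980x + 8330/3
order-5 term: -49x^2 - 490x - 490
order-6 term: -(49/3)x - 98
order-7 term: -7/3
the series for exp(∇ ∇ + D) f terminates at order 7
exp(∇ ∇ + D) f = -(7/3)x^7 - (49/3)x^6 - 147x^5 - (245/3)x^4 - 1225x^3 + 2891x^2 - 5929x + 17635/3

the result is g(x) = -(7/3)x^7 - (49/3)x^6 - 147x^5 - (245/3)x^4 - 1225x^3 + 2891x^2 - 5929x + 17635/3


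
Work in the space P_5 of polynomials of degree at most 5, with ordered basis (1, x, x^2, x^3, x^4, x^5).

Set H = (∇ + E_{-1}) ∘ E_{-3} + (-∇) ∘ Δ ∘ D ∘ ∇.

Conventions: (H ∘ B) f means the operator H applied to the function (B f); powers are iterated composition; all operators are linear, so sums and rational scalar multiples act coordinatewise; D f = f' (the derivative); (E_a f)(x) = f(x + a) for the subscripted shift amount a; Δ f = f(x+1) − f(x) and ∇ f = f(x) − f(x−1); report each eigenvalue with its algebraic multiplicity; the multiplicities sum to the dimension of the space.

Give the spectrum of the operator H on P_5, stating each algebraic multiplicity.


image of 1: 1
image of x: x - 3
image of x^2: x^2 - 6x + 9
image of x^3: x^3 - 9x^2 + 27x - 27
image of x^4: x^4 - 12x^3 + 54x^2 - 108x + 57
image of x^5: x^5 - 15x^4 + 90x^3 - 270x^2 + 285x - 183
the matrix is upper triangular; its diagonal is (1, 1, 1, 1, 1, 1)
for a triangular matrix the eigenvalues are the diagonal entries, with algebraic multiplicity their repetition count

λ = 1 (multiplicity 6)


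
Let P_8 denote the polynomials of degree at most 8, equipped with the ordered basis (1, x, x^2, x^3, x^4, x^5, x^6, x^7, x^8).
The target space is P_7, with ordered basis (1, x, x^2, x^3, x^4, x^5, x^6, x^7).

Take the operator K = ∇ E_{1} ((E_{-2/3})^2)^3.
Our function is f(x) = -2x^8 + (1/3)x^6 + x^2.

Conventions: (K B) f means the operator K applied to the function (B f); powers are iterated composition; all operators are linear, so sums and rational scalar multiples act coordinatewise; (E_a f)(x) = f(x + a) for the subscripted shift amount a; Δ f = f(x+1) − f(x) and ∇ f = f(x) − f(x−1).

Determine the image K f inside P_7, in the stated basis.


E_{-2/3} f = -2x^8 + (32/3)x^7 - (221/9)x^6 + (860/27)x^5 - (2060/81)x^4 + (3104/243)x^3 - (2135/729)x^2 - (1444/2187)x + 2596/6561
E_{-2/3} E_{-2/3} f = -2x^8 + (64/3)x^7 - (893/9)x^6 + (7096/27)x^5 - (35120/81)x^4 + (110848/243)x^3 - (217127/729)x^2 + (237880/2187)x - 107120/6561
E_{-2/3} (E_{-2/3})^2 f = -2x^8 + 32x^7 - (671/3)x^6 + 892x^5 - 2220x^4 + (10592/3)x^3 - 3503x^2 + 1980x - 1460/3
E_{-2/3} E_{-2/3} (E_{-2/3})^2 f = -2x^8 + (128/3)x^7 - (3581/9)x^6 + (57200/27)x^5 - (570560/81)x^4 + (3639296/243)x^3 - (14495015/729)x^2 + (32952944/2187)x - 32721344/6561
E_{-2/3} (E_{-2/3})^2 (E_{-2/3})^2 f = -2x^8 + (160/3)x^7 - (5597/9)x^6 + (111820/27)x^5 - (1395500/81)x^4 + (11140000/243)x^3 - (55549271/729)x^2 + (158185420/2187)x - 196927100/6561
E_{-2/3} E_{-2/3} (E_{-2/3})^2 (E_{-2/3})^2 f = -2x^8 + 64x^7 - (2687/3)x^6 + 7160x^5 - 35760x^4 + (342784/3)x^3 - 228095x^2 + 260088x - 389072/3
E_{1} ((E_{-2/3})^2)^3 f = -2x^8 + 48x^7 - (1511/3)x^6 + 3018x^5 - 11295x^4 + 27036x^3 - 40418x^2 + 34500x - 12870
∇ E_{1} ((E_{-2/3})^2)^3 f = -16x^7 + 392x^6 - 4142x^5 + 24465x^4 - (261676/3)x^3 + 187677x^2 - 225588x + 350462/3

g(x) = -16x^7 + 392x^6 - 4142x^5 + 24465x^4 - (261676/3)x^3 + 187677x^2 - 225588x + 350462/3


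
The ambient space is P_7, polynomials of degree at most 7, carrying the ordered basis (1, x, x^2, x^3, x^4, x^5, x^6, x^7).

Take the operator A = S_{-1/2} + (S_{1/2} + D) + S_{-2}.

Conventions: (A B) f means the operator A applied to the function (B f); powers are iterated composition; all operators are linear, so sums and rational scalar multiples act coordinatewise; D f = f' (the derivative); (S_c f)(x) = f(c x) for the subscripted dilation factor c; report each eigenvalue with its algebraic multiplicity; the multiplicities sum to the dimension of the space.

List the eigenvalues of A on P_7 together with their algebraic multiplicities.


λ = -128 (multiplicity 1), λ = -32 (multiplicity 1), λ = -8 (multiplicity 1), λ = -2 (multiplicity 1), λ = 3 (multiplicity 1), λ = 9/2 (multiplicity 1), λ = 129/8 (multiplicity 1), λ = 2049/32 (multiplicity 1)

image of 1: 3
image of x: -2x + 1
image of x^2: (9/2)x^2 + 2x
image of x^3: -8x^3 + 3x^2
image of x^4: (129/8)x^4 + 4x^3
image of x^5: -32x^5 + 5x^4
image of x^6: (2049/32)x^6 + 6x^5
image of x^7: -128x^7 + 7x^6
the matrix is upper triangular; its diagonal is (3, -2, 9/2, -8, 129/8, -32, 2049/32, -128)
for a triangular matrix the eigenvalues are the diagonal entries, with algebraic multiplicity their repetition count


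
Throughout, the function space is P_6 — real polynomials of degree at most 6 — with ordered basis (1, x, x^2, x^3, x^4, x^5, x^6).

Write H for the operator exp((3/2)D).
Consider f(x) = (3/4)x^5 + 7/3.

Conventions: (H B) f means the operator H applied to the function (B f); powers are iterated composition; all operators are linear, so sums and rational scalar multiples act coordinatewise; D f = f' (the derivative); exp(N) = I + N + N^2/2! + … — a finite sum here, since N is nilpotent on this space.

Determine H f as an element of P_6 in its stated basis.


the image equals g(x) = (3/4)x^5 + (45/8)x^4 + (135/8)x^3 + (405/16)x^2 + (1215/64)x + 3083/384

order-1 term: (45/8)x^4
order-2 term: (135/8)x^3
order-3 term: (405/16)x^2
order-4 term: (1215/64)x
order-5 term: 729/128
the series for exp((3/2)D) f terminates at order 5
exp((3/2)D) f = (3/4)x^5 + (45/8)x^4 + (135/8)x^3 + (405/16)x^2 + (1215/64)x + 3083/384


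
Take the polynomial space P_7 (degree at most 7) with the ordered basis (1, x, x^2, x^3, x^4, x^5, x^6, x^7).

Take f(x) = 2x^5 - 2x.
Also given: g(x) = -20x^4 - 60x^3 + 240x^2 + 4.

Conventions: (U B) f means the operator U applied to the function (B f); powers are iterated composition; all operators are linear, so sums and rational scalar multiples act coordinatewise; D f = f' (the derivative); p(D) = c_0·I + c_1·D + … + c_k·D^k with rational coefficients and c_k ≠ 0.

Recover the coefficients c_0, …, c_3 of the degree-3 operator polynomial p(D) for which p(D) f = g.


D^0 f = 2x^5 - 2x
D^1 f = 10x^4 - 2
D^2 f = 40x^3
D^3 f = 120x^2
matching coefficients of g against c_0 f + c_1 Df + … from the top degree down determines the c_i
solution: c_0 = 0, c_1 = -2, c_2 = -3/2, c_3 = 2

c_0 = 0, c_1 = -2, c_2 = -3/2, c_3 = 2


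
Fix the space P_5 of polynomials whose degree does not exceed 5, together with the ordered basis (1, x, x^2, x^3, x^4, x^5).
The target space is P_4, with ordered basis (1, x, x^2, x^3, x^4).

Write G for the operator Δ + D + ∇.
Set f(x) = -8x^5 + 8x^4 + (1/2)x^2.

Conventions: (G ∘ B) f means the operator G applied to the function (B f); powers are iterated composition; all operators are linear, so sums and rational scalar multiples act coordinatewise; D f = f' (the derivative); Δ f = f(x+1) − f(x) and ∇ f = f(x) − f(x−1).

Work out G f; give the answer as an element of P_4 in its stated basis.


Δ f = -40x^4 - 48x^3 - 32x^2 - 7x + 1/2
D f = -40x^4 + 32x^3 + x
∇ f = -40x^4 + 112x^3 - 128x^2 + 73x - 33/2
(Δ + D + ∇) f = -120x^4 + 96x^3 - 160x^2 + 67x - 16

the result is g(x) = -120x^4 + 96x^3 - 160x^2 + 67x - 16


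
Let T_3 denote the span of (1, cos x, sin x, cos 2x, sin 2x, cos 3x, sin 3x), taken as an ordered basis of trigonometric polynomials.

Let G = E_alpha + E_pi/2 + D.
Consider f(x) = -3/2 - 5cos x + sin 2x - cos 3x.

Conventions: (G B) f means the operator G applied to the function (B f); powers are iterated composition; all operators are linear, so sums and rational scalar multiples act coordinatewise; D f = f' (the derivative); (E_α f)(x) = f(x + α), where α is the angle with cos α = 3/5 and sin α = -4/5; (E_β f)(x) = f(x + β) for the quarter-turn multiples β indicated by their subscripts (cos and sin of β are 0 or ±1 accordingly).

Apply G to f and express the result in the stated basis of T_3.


E_alpha f = -3/2 - 3cos x - 4sin x - (24/25)cos 2x - (7/25)sin 2x + (117/125)cos 3x - (44/125)sin 3x
E_pi/2 f = -3/2 + 5sin x - sin 2x - sin 3x
D f = 5sin x + 2cos 2x + 3sin 3x
(E_alpha + E_pi/2 + D) f = -3 - 3cos x + 6sin x + (26/25)cos 2x - (32/25)sin 2x + (117/125)cos 3x + (206/125)sin 3x

the image equals g(x) = -3 - 3cos x + 6sin x + (26/25)cos 2x - (32/25)sin 2x + (117/125)cos 3x + (206/125)sin 3x


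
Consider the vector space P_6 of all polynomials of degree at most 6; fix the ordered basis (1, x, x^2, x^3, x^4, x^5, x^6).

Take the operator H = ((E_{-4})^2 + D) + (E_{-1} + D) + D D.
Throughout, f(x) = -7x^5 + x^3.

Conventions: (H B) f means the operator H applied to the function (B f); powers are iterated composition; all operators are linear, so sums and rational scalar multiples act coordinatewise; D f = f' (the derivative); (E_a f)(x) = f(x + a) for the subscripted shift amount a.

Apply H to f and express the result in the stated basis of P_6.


g(x) = -14x^5 + 245x^4 - 4688x^3 + 35889x^2 - 143194x + 228870

E_{-4} f = -7x^5 + 140x^4 - 1119x^3 + 4468x^2 - 8912x + 7104
E_{-4} E_{-4} f = -7x^5 + 280x^4 - 4479x^3 + 35816x^2 - 143168x + 228864
D f = -35x^4 + 3x^2
((E_{-4})^2 + D) f = -7x^5 + 245x^4 - 4479x^3 + 35819x^2 - 143168x + 228864
E_{-1} f = -7x^5 + 35x^4 - 69x^3 + 67x^2 - 32x + 6
D f = -35x^4 + 3x^2
(E_{-1} + D) f = -7x^5 - 69x^3 + 70x^2 - 32x + 6
D f = -35x^4 + 3x^2
D D f = -140x^3 + 6x
(((E_{-4})^2 + D) + (E_{-1} + D) + D D) f = -14x^5 + 245x^4 - 4688x^3 + 35889x^2 - 143194x + 228870


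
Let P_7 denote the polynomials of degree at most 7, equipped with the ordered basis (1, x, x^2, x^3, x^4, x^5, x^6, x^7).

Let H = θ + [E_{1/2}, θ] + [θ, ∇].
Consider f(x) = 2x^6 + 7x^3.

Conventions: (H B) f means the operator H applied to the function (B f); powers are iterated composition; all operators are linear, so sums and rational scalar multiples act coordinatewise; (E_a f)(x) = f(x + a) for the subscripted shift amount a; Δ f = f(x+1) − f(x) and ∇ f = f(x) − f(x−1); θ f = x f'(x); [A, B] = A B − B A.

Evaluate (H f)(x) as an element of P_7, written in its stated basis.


θ f = 12x^6 + 21x^3
θ f = 12x^6 + 21x^3
E_{1/2} θ f = 12x^6 + 36x^5 + 45x^4 + 51x^3 + (171/4)x^2 + 18x + 45/16
E_{1/2} f = 2x^6 + 6x^5 + (15/2)x^4 + 12x^3 + (99/8)x^2 + (45/8)x + 29/32
θ E_{1/2} f = 12x^6 + 30x^5 + 30x^4 + 36x^3 + (99/4)x^2 + (45/8)x
[E_{1/2}, θ] f = 6x^5 + 15x^4 + 15x^3 + 18x^2 + (99/8)x + 45/16
∇ f = 12x^5 - 30x^4 + 40x^3 - 9x^2 - 9x + 5
θ ∇ f = 60x^5 - 120x^4 + 120x^3 - 18x^2 - 9x
θ f = 12x^6 + 21x^3
∇ θ f = 72x^5 - 180x^4 + 240x^3 - 117x^2 + 9x + 9
[θ, ∇] f = -12x^5 + 60x^4 - 120x^3 + 99x^2 - 18x - 9
(θ + [E_{1/2}, θ] + [θ, ∇]) f = 12x^6 - 6x^5 + 75x^4 - 84x^3 + 117x^2 - (45/8)x - 99/16

g(x) = 12x^6 - 6x^5 + 75x^4 - 84x^3 + 117x^2 - (45/8)x - 99/16


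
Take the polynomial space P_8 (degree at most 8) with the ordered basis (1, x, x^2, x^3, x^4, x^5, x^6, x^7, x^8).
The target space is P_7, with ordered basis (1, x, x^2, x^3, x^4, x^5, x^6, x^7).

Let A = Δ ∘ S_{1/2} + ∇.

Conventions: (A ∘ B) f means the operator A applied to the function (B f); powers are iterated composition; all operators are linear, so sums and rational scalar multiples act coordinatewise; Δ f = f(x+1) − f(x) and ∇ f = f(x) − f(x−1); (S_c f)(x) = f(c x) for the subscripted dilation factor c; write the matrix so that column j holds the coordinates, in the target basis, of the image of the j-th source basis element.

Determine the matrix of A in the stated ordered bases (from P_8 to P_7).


the matrix is [[0, 3/2, -3/4, 9/8, -15/16, 33/32, -63/64, 129/128, -255/256]; [0, 0, 5/2, -21/8, 17/4, -155/32, 195/32, -889/128, 257/32]; [0, 0, 0, 27/8, -45/8, 165/16, -945/64, 2709/128, -1785/64]; [0, 0, 0, 0, 17/4, -155/16, 325/16, -4445/128, 1799/32]; [0, 0, 0, 0, 0, 165/32, -945/64, 4515/128, -8925/128]; [0, 0, 0, 0, 0, 0, 195/32, -2667/128, 1799/32]; [0, 0, 0, 0, 0, 0, 0, 903/128, -1785/64]; [0, 0, 0, 0, 0, 0, 0, 0, 257/32]] (rows listed top to bottom)

image of 1: 0
image of x: 3/2
image of x^2: (5/2)x - 3/4
image of x^3: (27/8)x^2 - (21/8)x + 9/8
image of x^4: (17/4)x^3 - (45/8)x^2 + (17/4)x - 15/16
image of x^5: (165/32)x^4 - (155/16)x^3 + (165/16)x^2 - (155/32)x + 33/32
image of x^6: (195/32)x^5 - (945/64)x^4 + (325/16)x^3 - (945/64)x^2 + (195/32)x - 63/64
image of x^7: (903/128)x^6 - (2667/128)x^5 + (4515/128)x^4 - (4445/128)x^3 + (2709/128)x^2 - (889/128)x + 129/128
image of x^8: (257/32)x^7 - (1785/64)x^6 + (1799/32)x^5 - (8925/128)x^4 + (1799/32)x^3 - (1785/64)x^2 + (257/32)x - 255/256
each image's coordinates form column j of the matrix


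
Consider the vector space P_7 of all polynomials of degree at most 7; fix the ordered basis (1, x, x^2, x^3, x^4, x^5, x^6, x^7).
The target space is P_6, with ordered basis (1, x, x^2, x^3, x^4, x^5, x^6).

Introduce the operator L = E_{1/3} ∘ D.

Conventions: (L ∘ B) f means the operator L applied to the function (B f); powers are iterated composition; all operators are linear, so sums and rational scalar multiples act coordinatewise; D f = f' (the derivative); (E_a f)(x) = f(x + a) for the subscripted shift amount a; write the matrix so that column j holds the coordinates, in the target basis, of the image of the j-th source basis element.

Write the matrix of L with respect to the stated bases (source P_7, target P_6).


the matrix is [[0, 1, 2/3, 1/3, 4/27, 5/81, 2/81, 7/729]; [0, 0, 2, 2, 4/3, 20/27, 10/27, 14/81]; [0, 0, 0, 3, 4, 10/3, 20/9, 35/27]; [0, 0, 0, 0, 4, 20/3, 20/3, 140/27]; [0, 0, 0, 0, 0, 5, 10, 35/3]; [0, 0, 0, 0, 0, 0, 6, 14]; [0, 0, 0, 0, 0, 0, 0, 7]] (rows listed top to bottom)

image of 1: 0
image of x: 1
image of x^2: 2x + 2/3
image of x^3: 3x^2 + 2x + 1/3
image of x^4: 4x^3 + 4x^2 + (4/3)x + 4/27
image of x^5: 5x^4 + (20/3)x^3 + (10/3)x^2 + (20/27)x + 5/81
image of x^6: 6x^5 + 10x^4 + (20/3)x^3 + (20/9)x^2 + (10/27)x + 2/81
image of x^7: 7x^6 + 14x^5 + (35/3)x^4 + (140/27)x^3 + (35/27)x^2 + (14/81)x + 7/729
each image's coordinates form column j of the matrix


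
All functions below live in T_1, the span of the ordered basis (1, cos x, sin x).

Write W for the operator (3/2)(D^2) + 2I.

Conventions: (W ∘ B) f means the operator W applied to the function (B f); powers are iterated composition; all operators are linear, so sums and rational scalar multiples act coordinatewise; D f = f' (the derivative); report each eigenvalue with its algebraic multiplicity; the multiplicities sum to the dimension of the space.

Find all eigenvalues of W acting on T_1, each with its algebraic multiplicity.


image of 1: 2
image of cos x: (1/2)cos x
image of sin x: (1/2)sin x
the matrix is diagonal; its diagonal is (2, 1/2, 1/2)
for a triangular matrix the eigenvalues are the diagonal entries, with algebraic multiplicity their repetition count

λ = 1/2 (multiplicity 2), λ = 2 (multiplicity 1)


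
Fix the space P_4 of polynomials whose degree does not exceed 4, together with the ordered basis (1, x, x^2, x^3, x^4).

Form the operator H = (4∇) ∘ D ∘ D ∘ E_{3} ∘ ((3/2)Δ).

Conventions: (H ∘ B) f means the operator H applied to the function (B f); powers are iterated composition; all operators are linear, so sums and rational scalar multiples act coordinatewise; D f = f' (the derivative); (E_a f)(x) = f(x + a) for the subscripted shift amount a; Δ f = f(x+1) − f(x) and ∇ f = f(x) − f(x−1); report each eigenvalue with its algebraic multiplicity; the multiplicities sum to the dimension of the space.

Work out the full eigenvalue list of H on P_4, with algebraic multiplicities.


image of 1: 0
image of x: 0
image of x^2: 0
image of x^3: 0
image of x^4: 144
the matrix is upper triangular; its diagonal is (0, 0, 0, 0, 0)
for a triangular matrix the eigenvalues are the diagonal entries, with algebraic multiplicity their repetition count

λ = 0 (multiplicity 5)


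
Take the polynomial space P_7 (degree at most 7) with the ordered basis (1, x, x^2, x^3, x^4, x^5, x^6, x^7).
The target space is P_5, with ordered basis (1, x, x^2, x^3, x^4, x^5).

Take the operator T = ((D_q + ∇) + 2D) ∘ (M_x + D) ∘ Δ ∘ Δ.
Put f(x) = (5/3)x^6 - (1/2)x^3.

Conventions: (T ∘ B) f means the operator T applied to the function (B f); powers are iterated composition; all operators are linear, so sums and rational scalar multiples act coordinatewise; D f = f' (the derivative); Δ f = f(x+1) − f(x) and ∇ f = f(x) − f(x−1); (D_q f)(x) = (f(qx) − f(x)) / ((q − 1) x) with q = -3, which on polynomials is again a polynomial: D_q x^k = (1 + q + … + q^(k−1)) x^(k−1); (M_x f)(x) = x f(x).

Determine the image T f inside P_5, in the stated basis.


the image equals g(x) = 3800x^4 - 2100x^3 + 8100x^2 + 2488x + 8113/3

Δ f = 10x^5 + 25x^4 + (100/3)x^3 + (47/2)x^2 + (17/2)x + 7/6
Δ Δ f = 50x^4 + 200x^3 + 350x^2 + 297x + 301/3
M_x Δ Δ f = 50x^5 + 200x^4 + 350x^3 + 297x^2 + (301/3)x
D Δ Δ f = 200x^3 + 600x^2 + 700x + 297
(M_x + D) Δ Δ f = 50x^5 + 200x^4 + 550x^3 + 897x^2 + (2401/3)x + 297
D_q ((M_x + D) ∘ Δ) Δ f = 3050x^4 - 4000x^3 + 3850x^2 - 1794x + 2401/3
∇ ((M_x + D) ∘ Δ) Δ f = 250x^4 + 300x^3 + 950x^2 + 694x + 910/3
(D_q + ∇) ((M_x + D) ∘ Δ) Δ f = 3300x^4 - 3700x^3 + 4800x^2 - 1100x + 3311/3
D ((M_x + D) ∘ Δ) Δ f = 250x^4 + 800x^3 + 1650x^2 + 1794x + 2401/3
(2D) ((M_x + D) ∘ Δ) Δ f = 500x^4 + 1600x^3 + 3300x^2 + 3588x + 4802/3
((D_q + ∇) + 2D) ((M_x + D) ∘ Δ) Δ f = 3800x^4 - 2100x^3 + 8100x^2 + 2488x + 8113/3


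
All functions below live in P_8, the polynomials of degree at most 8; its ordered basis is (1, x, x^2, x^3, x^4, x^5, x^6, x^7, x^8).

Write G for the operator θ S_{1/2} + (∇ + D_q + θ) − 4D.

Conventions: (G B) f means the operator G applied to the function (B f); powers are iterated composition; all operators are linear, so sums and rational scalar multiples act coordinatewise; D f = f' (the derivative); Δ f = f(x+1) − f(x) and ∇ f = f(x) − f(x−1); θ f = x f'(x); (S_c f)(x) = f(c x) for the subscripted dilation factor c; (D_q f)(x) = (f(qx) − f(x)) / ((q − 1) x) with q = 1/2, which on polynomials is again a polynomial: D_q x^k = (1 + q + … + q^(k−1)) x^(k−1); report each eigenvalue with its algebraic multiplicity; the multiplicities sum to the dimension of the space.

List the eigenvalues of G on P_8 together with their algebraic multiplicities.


image of 1: 0
image of x: (3/2)x - 2
image of x^2: (5/2)x^2 - (9/2)x - 1
image of x^3: (27/8)x^3 - (29/4)x^2 - 3x + 1
image of x^4: (17/4)x^4 - (81/8)x^3 - 6x^2 + 4x - 1
image of x^5: (165/32)x^5 - (209/16)x^4 - 10x^3 + 10x^2 - 5x + 1
image of x^6: (195/32)x^6 - (513/32)x^5 - 15x^4 + 20x^3 - 15x^2 + 6x - 1
image of x^7: (903/128)x^7 - (1217/64)x^6 - 21x^5 + 35x^4 - 35x^3 + 21x^2 - 7x + 1
image of x^8: (257/32)x^8 - (2817/128)x^7 - 28x^6 + 56x^5 - 70x^4 + 56x^3 - 28x^2 + 8x - 1
the matrix is upper triangular; its diagonal is (0, 3/2, 5/2, 27/8, 17/4, 165/32, 195/32, 903/128, 257/32)
for a triangular matrix the eigenvalues are the diagonal entries, with algebraic multiplicity their repetition count

λ = 0 (multiplicity 1), λ = 3/2 (multiplicity 1), λ = 5/2 (multiplicity 1), λ = 27/8 (multiplicity 1), λ = 17/4 (multiplicity 1), λ = 165/32 (multiplicity 1), λ = 195/32 (multiplicity 1), λ = 903/128 (multiplicity 1), λ = 257/32 (multiplicity 1)


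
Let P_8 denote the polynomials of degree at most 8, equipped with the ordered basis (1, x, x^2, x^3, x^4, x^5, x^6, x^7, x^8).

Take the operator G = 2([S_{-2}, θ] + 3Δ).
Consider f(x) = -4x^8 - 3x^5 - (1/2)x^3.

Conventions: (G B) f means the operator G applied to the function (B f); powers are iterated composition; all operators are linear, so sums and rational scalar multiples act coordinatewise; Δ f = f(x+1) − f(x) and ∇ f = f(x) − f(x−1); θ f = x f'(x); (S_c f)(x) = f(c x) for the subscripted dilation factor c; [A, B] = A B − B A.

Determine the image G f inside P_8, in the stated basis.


g(x) = -192x^7 - 672x^6 - 1344x^5 - 1770x^4 - 1524x^3 - 861x^2 - 291x - 45

θ f = -32x^8 - 15x^5 - (3/2)x^3
S_{-2} θ f = -8192x^8 + 480x^5 + 12x^3
S_{-2} f = -1024x^8 + 96x^5 + 4x^3
θ S_{-2} f = -8192x^8 + 480x^5 + 12x^3
[S_{-2}, θ] f = 0
Δ f = -32x^7 - 112x^6 - 224x^5 - 295x^4 - 254x^3 - (287/2)x^2 - (97/2)x - 15/2
(3Δ) f = -96x^7 - 336x^6 - 672x^5 - 885x^4 - 762x^3 - (861/2)x^2 - (291/2)x - 45/2
([S_{-2}, θ] + 3Δ) f = -96x^7 - 336x^6 - 672x^5 - 885x^4 - 762x^3 - (861/2)x^2 - (291/2)x - 45/2
(2([S_{-2}, θ] + 3Δ)) f = -192x^7 - 672x^6 - 1344x^5 - 1770x^4 - 1524x^3 - 861x^2 - 291x - 45


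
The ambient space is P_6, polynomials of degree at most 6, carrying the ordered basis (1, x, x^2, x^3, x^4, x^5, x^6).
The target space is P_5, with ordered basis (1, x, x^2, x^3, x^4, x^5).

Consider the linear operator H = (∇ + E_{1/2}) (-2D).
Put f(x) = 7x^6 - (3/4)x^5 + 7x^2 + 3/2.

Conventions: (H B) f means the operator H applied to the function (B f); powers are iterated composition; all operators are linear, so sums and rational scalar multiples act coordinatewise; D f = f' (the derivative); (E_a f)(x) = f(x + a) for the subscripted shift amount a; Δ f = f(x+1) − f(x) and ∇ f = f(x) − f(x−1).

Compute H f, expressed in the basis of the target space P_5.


the result is g(x) = -84x^5 - (1245/2)x^4 + 675x^3 - (3915/4)x^2 + (799/2)x - 4341/32

D f = 42x^5 - (15/4)x^4 + 14x
(-2D) f = -84x^5 + (15/2)x^4 - 28x
∇ (-2D) f = -420x^4 + 870x^3 - 885x^2 + 450x - 239/2
E_{1/2} (-2D) f = -84x^5 - (405/2)x^4 - 195x^3 - (375/4)x^2 - (101/2)x - 517/32
(∇ + E_{1/2}) (-2D) f = -84x^5 - (1245/2)x^4 + 675x^3 - (3915/4)x^2 + (799/2)x - 4341/32


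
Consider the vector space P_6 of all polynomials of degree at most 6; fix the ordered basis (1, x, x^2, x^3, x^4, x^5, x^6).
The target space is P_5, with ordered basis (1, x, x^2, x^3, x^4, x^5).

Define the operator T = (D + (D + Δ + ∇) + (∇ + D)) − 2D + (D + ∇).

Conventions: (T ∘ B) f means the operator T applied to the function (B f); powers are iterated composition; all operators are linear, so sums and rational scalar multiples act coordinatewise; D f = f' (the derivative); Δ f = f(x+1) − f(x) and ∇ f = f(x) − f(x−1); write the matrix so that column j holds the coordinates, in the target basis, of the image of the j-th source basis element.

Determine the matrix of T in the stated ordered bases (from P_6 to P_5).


the matrix is [[0, 6, -2, 4, -2, 4, -2]; [0, 0, 12, -6, 16, -10, 24]; [0, 0, 0, 18, -12, 40, -30]; [0, 0, 0, 0, 24, -20, 80]; [0, 0, 0, 0, 0, 30, -30]; [0, 0, 0, 0, 0, 0, 36]] (rows listed top to bottom)

image of 1: 0
image of x: 6
image of x^2: 12x - 2
image of x^3: 18x^2 - 6x + 4
image of x^4: 24x^3 - 12x^2 + 16x - 2
image of x^5: 30x^4 - 20x^3 + 40x^2 - 10x + 4
image of x^6: 36x^5 - 30x^4 + 80x^3 - 30x^2 + 24x - 2
each image's coordinates form column j of the matrix


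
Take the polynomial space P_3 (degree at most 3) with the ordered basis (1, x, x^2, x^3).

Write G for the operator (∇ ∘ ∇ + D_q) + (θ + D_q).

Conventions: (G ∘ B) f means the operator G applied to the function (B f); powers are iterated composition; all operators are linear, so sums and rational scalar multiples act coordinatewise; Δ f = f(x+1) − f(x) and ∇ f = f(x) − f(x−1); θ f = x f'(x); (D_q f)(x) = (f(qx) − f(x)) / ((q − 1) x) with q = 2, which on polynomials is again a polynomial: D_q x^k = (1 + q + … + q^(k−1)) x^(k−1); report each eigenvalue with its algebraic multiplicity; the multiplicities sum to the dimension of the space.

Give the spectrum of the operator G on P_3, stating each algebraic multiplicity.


image of 1: 0
image of x: x + 2
image of x^2: 2x^2 + 6x + 2
image of x^3: 3x^3 + 14x^2 + 6x - 6
the matrix is upper triangular; its diagonal is (0, 1, 2, 3)
for a triangular matrix the eigenvalues are the diagonal entries, with algebraic multiplicity their repetition count

λ = 0 (multiplicity 1), λ = 1 (multiplicity 1), λ = 2 (multiplicity 1), λ = 3 (multiplicity 1)


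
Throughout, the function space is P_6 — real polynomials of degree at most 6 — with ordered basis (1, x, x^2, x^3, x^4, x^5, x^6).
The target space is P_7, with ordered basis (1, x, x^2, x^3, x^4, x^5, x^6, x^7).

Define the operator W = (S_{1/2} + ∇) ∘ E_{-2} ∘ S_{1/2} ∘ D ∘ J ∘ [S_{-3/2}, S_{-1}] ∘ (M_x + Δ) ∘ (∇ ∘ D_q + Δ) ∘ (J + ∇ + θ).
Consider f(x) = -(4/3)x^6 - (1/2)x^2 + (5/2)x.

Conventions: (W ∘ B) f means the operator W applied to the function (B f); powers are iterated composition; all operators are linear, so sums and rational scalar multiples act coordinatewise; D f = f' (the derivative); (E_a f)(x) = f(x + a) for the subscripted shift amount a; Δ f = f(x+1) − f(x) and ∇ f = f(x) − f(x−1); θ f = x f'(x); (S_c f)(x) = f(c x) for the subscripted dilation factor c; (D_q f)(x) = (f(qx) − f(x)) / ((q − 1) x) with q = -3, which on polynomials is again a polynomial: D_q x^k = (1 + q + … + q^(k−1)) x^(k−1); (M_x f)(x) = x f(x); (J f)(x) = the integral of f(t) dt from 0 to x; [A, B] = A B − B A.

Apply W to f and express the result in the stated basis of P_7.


J f = -(4/21)x^7 - (1/6)x^3 + (5/4)x^2
∇ f = -8x^5 + 20x^4 - (80/3)x^3 + 20x^2 - 9x + 13/3
θ f = -8x^6 - x^2 + (5/2)x
(J + ∇ + θ) f = -(4/21)x^7 - 8x^6 - 8x^5 + 20x^4 - (161/6)x^3 + (81/4)x^2 - (13/2)x + 13/3
D_q (J + ∇ + θ) f = -(2188/21)x^6 + 1456x^5 - 488x^4 - 400x^3 - (1127/6)x^2 - (81/2)x - 13/2
∇ D_q (J + ∇ + θ) f = -(4376/7)x^5 + (61900/7)x^4 - (390512/21)x^3 + (124956/7)x^2 - (189689/21)x + 37706/21
Δ (J + ∇ + θ) f = -(4/3)x^6 - 52x^5 - (500/3)x^4 - (500/3)x^3 - (329/2)x^2 - (148/3)x - 779/84
(∇ ∘ D_q + Δ) (J + ∇ + θ) f = -(4/3)x^6 - (4740/7)x^5 + (182200/21)x^4 - (394012/21)x^3 + (247609/14)x^2 - (63575/7)x + 7145/4
M_x ((∇ ∘ D_q + Δ) ∘ (J + ∇ + θ)) f = -(4/3)x^7 - (4740/7)x^6 + (182200/21)x^5 - (394012/21)x^4 + (247609/14)x^3 - (63575/7)x^2 + (7145/4)x
Δ ((∇ ∘ D_q + Δ) ∘ (J + ∇ + θ)) f = -8x^5 - (23840/7)x^4 + (83720/3)x^3 - (77152/7)x^2 + (31189/3)x - 90743/42
(M_x + Δ) ((∇ ∘ D_q + Δ) ∘ (J + ∇ + θ)) f = -(4/3)x^7 - (4740/7)x^6 + (182032/21)x^5 - (465532/21)x^4 + (1914907/42)x^3 - (140727/7)x^2 + (146191/12)x - 90743/42
S_{-1} (M_x + Δ) ((∇ ∘ D_q + Δ) ∘ (J + ∇ + θ)) f = (4/3)x^7 - (4740/7)x^6 - (182032/21)x^5 - (465532/21)x^4 - (1914907/42)x^3 - (140727/7)x^2 - (146191/12)x - 90743/42
S_{-3/2} S_{-1} (M_x + Δ) ((∇ ∘ D_q + Δ) ∘ (J + ∇ + θ)) f = -(729/32)x^7 - (863865/112)x^6 + (921537/14)x^5 - (3142341/28)x^4 + (17234163/112)x^3 - (1266543/28)x^2 + (146191/8)x - 90743/42
S_{-3/2} (M_x + Δ) ((∇ ∘ D_q + Δ) ∘ (J + ∇ + θ)) f = (729/32)x^7 - (863865/112)x^6 - (921537/14)x^5 - (3142341/28)x^4 - (17234163/112)x^3 - (1266543/28)x^2 - (146191/8)x - 90743/42
S_{-1} S_{-3/2} (M_x + Δ) ((∇ ∘ D_q + Δ) ∘ (J + ∇ + θ)) f = -(729/32)x^7 - (863865/112)x^6 + (921537/14)x^5 - (3142341/28)x^4 + (17234163/112)x^3 - (1266543/28)x^2 + (146191/8)x - 90743/42
[S_{-3/2}, S_{-1}] (M_x + Δ) ((∇ ∘ D_q + Δ) ∘ (J + ∇ + θ)) f = 0
J ([S_{-3/2}, S_{-1}] ∘ (M_x + Δ)) ((∇ ∘ D_q + Δ) ∘ (J + ∇ + θ)) f = 0
D J ([S_{-3/2}, S_{-1}] ∘ (M_x + Δ)) ((∇ ∘ D_q + Δ) ∘ (J + ∇ + θ)) f = 0
S_{1/2} D J ([S_{-3/2}, S_{-1}] ∘ (M_x + Δ)) ((∇ ∘ D_q + Δ) ∘ (J + ∇ + θ)) f = 0
E_{-2} (S_{1/2} ∘ D) J ([S_{-3/2}, S_{-1}] ∘ (M_x + Δ)) ((∇ ∘ D_q + Δ) ∘ (J + ∇ + θ)) f = 0
S_{1/2} (E_{-2} ∘ S_{1/2} ∘ D) J ([S_{-3/2}, S_{-1}] ∘ (M_x + Δ)) ((∇ ∘ D_q + Δ) ∘ (J + ∇ + θ)) f = 0
∇ (E_{-2} ∘ S_{1/2} ∘ D) J ([S_{-3/2}, S_{-1}] ∘ (M_x + Δ)) ((∇ ∘ D_q + Δ) ∘ (J + ∇ + θ)) f = 0
(S_{1/2} + ∇) (E_{-2} ∘ S_{1/2} ∘ D) J ([S_{-3/2}, S_{-1}] ∘ (M_x + Δ)) ((∇ ∘ D_q + Δ) ∘ (J + ∇ + θ)) f = 0

the result is g(x) = 0


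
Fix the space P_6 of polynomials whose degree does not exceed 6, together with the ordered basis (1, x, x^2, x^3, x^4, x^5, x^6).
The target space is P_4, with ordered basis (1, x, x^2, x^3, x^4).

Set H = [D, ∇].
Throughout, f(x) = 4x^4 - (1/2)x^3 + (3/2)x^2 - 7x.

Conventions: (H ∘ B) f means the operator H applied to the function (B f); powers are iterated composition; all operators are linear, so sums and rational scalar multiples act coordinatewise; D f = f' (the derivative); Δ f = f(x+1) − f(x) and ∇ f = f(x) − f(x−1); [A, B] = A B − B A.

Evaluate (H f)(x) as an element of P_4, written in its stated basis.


∇ f = 16x^3 - (51/2)x^2 + (41/2)x - 13
D ∇ f = 48x^2 - 51x + 41/2
D f = 16x^3 - (3/2)x^2 + 3x - 7
∇ D f = 48x^2 - 51x + 41/2
[D, ∇] f = 0

the image equals g(x) = 0


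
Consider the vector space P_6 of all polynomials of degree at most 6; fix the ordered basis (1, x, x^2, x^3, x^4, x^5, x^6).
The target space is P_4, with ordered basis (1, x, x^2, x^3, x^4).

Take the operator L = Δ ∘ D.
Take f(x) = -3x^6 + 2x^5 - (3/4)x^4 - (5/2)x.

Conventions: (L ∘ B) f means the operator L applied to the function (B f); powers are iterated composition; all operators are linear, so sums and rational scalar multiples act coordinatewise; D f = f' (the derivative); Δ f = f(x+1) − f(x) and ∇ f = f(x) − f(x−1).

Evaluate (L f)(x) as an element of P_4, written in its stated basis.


the result is g(x) = -90x^4 - 140x^3 - 129x^2 - 59x - 11

D f = -18x^5 + 10x^4 - 3x^3 - 5/2
Δ D f = -90x^4 - 140x^3 - 129x^2 - 59x - 11


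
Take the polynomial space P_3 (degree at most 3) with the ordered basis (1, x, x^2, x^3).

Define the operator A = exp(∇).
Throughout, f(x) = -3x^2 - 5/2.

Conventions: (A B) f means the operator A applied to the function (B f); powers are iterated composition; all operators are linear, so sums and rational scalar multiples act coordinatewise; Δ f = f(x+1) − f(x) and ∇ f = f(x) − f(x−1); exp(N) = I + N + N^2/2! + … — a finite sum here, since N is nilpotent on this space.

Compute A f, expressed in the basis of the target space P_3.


the image equals g(x) = -3x^2 - 6x - 5/2

order-1 term: -6x + 3
order-2 term: -3
the series for exp(∇) f terminates at order 2
exp(∇) f = -3x^2 - 6x - 5/2


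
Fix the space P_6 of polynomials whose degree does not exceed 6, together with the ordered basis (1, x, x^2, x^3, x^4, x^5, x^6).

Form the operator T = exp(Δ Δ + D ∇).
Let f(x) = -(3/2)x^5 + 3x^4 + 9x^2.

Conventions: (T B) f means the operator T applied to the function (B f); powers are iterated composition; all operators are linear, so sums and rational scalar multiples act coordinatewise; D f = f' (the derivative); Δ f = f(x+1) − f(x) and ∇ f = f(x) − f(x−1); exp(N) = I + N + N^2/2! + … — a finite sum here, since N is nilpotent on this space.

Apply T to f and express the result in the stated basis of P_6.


order-1 term: -60x^3 + 27x^2 - 99x + 105/2
order-2 term: -360x - 36
the series for exp(Δ Δ + D ∇) f terminates at order 2
exp(Δ Δ + D ∇) f = -(3/2)x^5 + 3x^4 - 60x^3 + 36x^2 - 459x + 33/2

the image equals g(x) = -(3/2)x^5 + 3x^4 - 60x^3 + 36x^2 - 459x + 33/2


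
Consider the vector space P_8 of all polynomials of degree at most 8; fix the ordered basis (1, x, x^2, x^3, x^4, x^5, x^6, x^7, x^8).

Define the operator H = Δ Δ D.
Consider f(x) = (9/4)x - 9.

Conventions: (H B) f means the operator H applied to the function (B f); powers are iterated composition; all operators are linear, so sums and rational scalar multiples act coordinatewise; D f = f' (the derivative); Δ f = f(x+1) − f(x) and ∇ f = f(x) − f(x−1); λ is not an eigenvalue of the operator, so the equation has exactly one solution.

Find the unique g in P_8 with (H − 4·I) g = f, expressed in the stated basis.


the image equals g(x) = -(9/16)x + 9/4

write g with unknown coordinates in the stated basis and equate coefficients in (H − 4·I) g = f
solving from the highest basis element down gives g = -(9/16)x + 9/4
check: H g = 0
so H g − 4·g = (9/4)x - 9 = f ✓


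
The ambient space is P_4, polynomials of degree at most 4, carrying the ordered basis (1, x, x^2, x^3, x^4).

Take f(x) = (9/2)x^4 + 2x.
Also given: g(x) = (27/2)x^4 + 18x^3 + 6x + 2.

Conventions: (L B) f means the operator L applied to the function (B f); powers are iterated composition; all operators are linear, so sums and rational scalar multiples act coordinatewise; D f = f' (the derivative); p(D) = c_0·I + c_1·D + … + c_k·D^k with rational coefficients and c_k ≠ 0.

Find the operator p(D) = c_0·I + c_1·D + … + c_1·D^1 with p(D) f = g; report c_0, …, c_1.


c_0 = 3, c_1 = 1

D^0 f = (9/2)x^4 + 2x
D^1 f = 18x^3 + 2
matching coefficients of g against c_0 f + c_1 Df + … from the top degree down determines the c_i
solution: c_0 = 3, c_1 = 1


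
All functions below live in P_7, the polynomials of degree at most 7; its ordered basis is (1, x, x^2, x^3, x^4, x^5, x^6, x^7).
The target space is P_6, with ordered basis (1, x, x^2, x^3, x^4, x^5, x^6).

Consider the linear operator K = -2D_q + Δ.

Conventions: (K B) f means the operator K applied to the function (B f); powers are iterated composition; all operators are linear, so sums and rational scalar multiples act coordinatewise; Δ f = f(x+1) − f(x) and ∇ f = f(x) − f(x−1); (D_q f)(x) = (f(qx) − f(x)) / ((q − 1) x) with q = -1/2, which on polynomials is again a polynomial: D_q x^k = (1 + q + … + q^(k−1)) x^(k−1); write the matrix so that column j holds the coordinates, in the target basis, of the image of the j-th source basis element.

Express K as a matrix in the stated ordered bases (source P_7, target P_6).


the matrix is [[0, -1, 1, 1, 1, 1, 1, 1]; [0, 0, 1, 3, 4, 5, 6, 7]; [0, 0, 0, 3/2, 6, 10, 15, 21]; [0, 0, 0, 0, 11/4, 10, 20, 35]; [0, 0, 0, 0, 0, 29/8, 15, 35]; [0, 0, 0, 0, 0, 0, 75/16, 21]; [0, 0, 0, 0, 0, 0, 0, 181/32]] (rows listed top to bottom)

image of 1: 0
image of x: -1
image of x^2: x + 1
image of x^3: (3/2)x^2 + 3x + 1
image of x^4: (11/4)x^3 + 6x^2 + 4x + 1
image of x^5: (29/8)x^4 + 10x^3 + 10x^2 + 5x + 1
image of x^6: (75/16)x^5 + 15x^4 + 20x^3 + 15x^2 + 6x + 1
image of x^7: (181/32)x^6 + 21x^5 + 35x^4 + 35x^3 + 21x^2 + 7x + 1
each image's coordinates form column j of the matrix
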